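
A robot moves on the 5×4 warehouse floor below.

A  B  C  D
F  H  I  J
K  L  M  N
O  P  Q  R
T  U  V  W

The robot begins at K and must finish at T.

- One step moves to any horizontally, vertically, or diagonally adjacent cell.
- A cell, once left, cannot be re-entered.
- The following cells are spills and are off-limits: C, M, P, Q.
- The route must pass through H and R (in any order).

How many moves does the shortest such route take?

7

Any route passes through H and R in some order between K and T. Summing Chebyshev distances along each leg and taking the cheapest ordering (K → H → R → T) gives a lower bound of 1 + 2 + 3 = 6 moves.
That bound ignores the blocked cells. Measuring each leg by the fewest moves that actually steer around them (K→H: 1; H→R: 3; R→T: 3) raises the lower bound to 7.
A route of 7 moves exists: K → H → I → N → R → V → U → T.
Since 7 matches that lower bound, it is optimal.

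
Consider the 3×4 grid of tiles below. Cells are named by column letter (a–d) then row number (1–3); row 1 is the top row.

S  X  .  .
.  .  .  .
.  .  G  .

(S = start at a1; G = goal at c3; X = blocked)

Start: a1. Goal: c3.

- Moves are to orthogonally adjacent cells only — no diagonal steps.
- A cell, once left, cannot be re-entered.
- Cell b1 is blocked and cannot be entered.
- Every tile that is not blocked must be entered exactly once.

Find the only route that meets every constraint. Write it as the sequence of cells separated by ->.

Need to visit all 11 open cells exactly once, starting at a1 and ending at c3.
Cell d3 has only two open neighbours (d2 and c3), so the path must pass straight through it: one of those is the cell it's entered from and the other is where it exits.
Route from a1: 2× down (reaching a3), right to b3, up to b2, right to c2, up to c1, right to d1, 2× down (reaching d3), left to c3 — 10 moves in all.
Check: all 11 open cells covered.

a1 -> a2 -> a3 -> b3 -> b2 -> c2 -> c1 -> d1 -> d2 -> d3 -> c3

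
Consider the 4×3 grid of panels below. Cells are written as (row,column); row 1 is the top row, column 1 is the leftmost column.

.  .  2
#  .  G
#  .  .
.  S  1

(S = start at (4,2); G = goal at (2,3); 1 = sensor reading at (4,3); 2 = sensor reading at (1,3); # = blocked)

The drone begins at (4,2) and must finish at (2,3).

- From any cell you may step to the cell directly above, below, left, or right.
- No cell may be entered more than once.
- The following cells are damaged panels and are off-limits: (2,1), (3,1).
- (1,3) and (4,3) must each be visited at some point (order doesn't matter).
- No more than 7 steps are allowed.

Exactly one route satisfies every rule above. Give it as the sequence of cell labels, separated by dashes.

(4,2) - (4,3) - (3,3) - (3,2) - (2,2) - (1,2) - (1,3) - (2,3)

The 7-move cap with required stops at (1,3), (4,3) leaves no slack for detours.
Route from (4,2): right 1 to (4,3), up 1 to (3,3), left 1 to (3,2), up 2 to (1,2), right 1 to (1,3), down 1 to (2,3) — 7 moves in all.
Check: all required cells visited; 7 ≤ 7 moves.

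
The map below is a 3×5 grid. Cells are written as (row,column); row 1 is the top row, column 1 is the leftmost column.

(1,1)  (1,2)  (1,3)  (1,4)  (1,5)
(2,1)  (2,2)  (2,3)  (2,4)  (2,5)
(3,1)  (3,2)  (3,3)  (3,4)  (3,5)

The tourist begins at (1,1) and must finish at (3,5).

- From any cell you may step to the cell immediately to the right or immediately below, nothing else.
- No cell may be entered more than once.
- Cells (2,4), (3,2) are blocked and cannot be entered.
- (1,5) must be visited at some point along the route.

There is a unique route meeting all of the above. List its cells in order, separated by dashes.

Moves only go right or down, so the column and row indices never decrease.
Route from (1,1): 4× right (reaching (1,5)), 2× down (reaching (3,5)) — 6 moves in all.
Check: all required cells visited.

(1,1) - (1,2) - (1,3) - (1,4) - (1,5) - (2,5) - (3,5)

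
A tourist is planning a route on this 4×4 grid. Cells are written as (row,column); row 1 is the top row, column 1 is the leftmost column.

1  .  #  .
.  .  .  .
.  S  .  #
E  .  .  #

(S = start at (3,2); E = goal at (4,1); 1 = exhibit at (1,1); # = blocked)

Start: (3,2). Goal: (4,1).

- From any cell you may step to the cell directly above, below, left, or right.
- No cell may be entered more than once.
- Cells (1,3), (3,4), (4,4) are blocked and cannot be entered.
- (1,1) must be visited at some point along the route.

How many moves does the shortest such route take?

6

Any route passes through (1,1) somewhere between (3,2) and (4,1). Summing Manhattan distances along the two legs ((3,2) → (1,1) → (4,1)) gives a lower bound of 3 + 3 = 6 moves.
A route of 6 moves achieves this: (3,2) → (2,2) → (1,2) → (1,1) → (2,1) → (3,1) → (4,1).
Since 6 matches the lower bound, it is optimal.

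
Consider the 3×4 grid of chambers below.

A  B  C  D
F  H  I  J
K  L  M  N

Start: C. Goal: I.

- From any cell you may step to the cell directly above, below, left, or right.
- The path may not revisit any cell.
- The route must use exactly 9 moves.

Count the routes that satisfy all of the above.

Need simple routes of exactly 9 moves from C to I (Manhattan distance 1, so 4 moves are spent on a detour and 4 undoing it).
Enumerating: C B H F K L M N J I | C B A F K L M N J I | C B A F H L M N J I | C D J N M L K F H I.
That gives 4 routes.

4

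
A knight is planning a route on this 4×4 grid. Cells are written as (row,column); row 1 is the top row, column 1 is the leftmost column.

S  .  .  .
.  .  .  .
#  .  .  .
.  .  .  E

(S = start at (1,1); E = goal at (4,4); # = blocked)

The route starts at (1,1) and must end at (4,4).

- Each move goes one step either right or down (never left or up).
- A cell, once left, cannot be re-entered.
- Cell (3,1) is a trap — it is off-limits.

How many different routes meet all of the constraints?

A right/down-only route from (1,1) to (4,4) makes exactly 3 down-moves and 3 right-moves in some order.
With no other constraints that would be C(6,3) = 20 routes.
Subtract routes through each blocked cell (inclusion–exclusion for overlaps): − through (3,1): 4 → 16.
That gives 16 routes.

16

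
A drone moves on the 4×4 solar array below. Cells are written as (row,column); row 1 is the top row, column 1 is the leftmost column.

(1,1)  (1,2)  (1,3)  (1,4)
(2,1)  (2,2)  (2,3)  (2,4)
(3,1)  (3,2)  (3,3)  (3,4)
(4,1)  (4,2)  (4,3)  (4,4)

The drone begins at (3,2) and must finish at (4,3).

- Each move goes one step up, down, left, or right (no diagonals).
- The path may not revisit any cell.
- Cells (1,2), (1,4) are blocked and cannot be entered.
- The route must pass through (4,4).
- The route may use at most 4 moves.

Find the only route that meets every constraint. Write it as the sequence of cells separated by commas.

(3,2), (3,3), (3,4), (4,4), (4,3)

Any route must reach (4,4) and still end at (4,3) within 4 moves, so the order of the required stops is forced.
Route from (3,2): right 2 to (3,4), down 1 to (4,4), left 1 to (4,3) — 4 moves in all.
Check: all required cells visited; 4 ≤ 4 moves.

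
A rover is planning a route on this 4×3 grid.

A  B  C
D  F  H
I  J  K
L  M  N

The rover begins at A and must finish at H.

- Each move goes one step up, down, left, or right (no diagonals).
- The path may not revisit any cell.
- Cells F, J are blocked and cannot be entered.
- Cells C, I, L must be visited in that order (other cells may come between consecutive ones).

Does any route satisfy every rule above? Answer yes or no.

Even ignoring the required order, no revisit-free route from A to H manages to pass through all of C, I, and L: branching out from A, every path either misses one of them or, having collected them, can no longer reach H without re-entering a cell.

no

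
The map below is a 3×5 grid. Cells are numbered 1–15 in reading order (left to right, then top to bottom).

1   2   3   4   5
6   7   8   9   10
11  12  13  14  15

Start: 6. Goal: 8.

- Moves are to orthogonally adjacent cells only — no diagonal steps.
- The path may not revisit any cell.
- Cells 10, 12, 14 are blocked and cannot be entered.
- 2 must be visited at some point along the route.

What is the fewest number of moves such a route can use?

Any route passes through 2 somewhere between 6 and 8. Summing Manhattan distances along the two legs (6 → 2 → 8) gives a lower bound of 2 + 2 = 4 moves.
A route of 4 moves achieves this: 6 → 1 → 2 → 7 → 8.
Since 4 matches the lower bound, it is optimal.

4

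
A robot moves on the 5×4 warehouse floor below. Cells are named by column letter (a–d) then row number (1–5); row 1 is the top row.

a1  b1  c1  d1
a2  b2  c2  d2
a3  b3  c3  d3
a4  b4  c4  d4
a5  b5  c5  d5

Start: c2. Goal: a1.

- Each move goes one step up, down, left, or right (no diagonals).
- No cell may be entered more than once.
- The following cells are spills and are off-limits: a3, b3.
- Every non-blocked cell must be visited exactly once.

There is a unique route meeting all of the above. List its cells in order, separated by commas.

Need to visit all 18 open cells exactly once, starting at c2 and ending at a1.
Route from c2: down 2 to c4, left 2 to a4, down 1 to a5, right 3 to d5, up 4 to d1, left 2 to b1, down 1 to b2, left 1 to a2, up 1 to a1 — 17 moves in all.
Check: all 18 open cells covered.

c2, c3, c4, b4, a4, a5, b5, c5, d5, d4, d3, d2, d1, c1, b1, b2, a2, a1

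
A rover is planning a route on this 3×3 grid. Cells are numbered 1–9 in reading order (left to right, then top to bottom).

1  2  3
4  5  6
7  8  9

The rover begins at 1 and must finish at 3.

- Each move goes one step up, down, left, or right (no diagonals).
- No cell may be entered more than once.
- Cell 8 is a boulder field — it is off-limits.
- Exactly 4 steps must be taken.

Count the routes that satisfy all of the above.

Need simple routes of exactly 4 moves from 1 to 3 (Manhattan distance 2, so 1 moves are spent on a detour and 1 undoing it).
Enumerating: 1 4 5 2 3 | 1 4 5 6 3 | 1 2 5 6 3.
That gives 3 routes.

3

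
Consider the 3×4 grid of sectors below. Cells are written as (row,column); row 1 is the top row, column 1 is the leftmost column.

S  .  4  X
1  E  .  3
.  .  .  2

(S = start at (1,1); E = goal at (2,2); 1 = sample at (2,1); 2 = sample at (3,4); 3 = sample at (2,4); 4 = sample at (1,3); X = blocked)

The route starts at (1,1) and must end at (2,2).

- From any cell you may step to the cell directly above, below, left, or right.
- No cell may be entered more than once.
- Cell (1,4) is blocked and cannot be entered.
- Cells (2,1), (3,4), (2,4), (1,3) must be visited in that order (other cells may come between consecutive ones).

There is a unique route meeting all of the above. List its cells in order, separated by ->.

(1,1) -> (2,1) -> (3,1) -> (3,2) -> (3,3) -> (3,4) -> (2,4) -> (2,3) -> (1,3) -> (1,2) -> (2,2)

The waypoints must appear in the order (2,1), (3,4), (2,4), (1,3), with no cell reused.
Route from (1,1): 2× down (reaching (3,1)), 3× right (reaching (3,4)), up to (2,4), left to (2,3), up to (1,3), left to (1,2), down to (2,2) — 10 moves in all.
Check: order respected (1 at step 1, 2 at step 5, 3 at step 6, 4 at step 8).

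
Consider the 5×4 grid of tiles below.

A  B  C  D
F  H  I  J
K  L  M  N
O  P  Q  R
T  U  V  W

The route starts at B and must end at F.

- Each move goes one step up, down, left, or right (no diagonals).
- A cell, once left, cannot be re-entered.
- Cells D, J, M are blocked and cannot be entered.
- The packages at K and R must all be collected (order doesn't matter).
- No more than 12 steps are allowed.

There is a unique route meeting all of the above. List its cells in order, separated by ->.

The budget equals the shortest possible length, so every move has to be on a shortest route through the required cells.
Route from B: 3× down (reaching P), 2× right (reaching R), down to W, 3× left (reaching T), 3× up (reaching F) — 12 moves in all.
Check: all required cells visited; 12 ≤ 12 moves.

B -> H -> L -> P -> Q -> R -> W -> V -> U -> T -> O -> K -> F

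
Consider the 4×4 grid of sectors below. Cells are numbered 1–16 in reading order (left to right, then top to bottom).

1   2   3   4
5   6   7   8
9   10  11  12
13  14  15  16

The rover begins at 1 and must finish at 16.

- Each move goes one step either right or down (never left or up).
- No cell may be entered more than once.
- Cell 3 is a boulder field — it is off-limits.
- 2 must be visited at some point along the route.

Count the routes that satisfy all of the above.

A right/down-only route from 1 to 16 makes exactly 3 down-moves and 3 right-moves in some order.
With no other constraints that would be C(6,3) = 20 routes.
Split at 2 and multiply the segment counts (each segment already excludes blocked cells): 1→2: 1; 2→16: 6; product = 6.
That gives 6 routes.

6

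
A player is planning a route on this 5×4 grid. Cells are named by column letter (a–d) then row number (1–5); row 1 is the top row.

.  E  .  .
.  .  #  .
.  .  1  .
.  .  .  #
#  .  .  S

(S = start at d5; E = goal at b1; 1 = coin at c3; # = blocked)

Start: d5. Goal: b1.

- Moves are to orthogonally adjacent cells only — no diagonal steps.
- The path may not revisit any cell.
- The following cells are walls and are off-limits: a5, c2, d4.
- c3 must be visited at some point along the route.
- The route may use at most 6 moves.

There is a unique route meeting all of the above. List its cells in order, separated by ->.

d5 -> c5 -> c4 -> c3 -> b3 -> b2 -> b1

The 6-move cap with required stops at c3 leaves no slack for detours.
Route from d5: left 1 to c5, up 2 to c3, left 1 to b3, up 2 to b1 — 6 moves in all.
Check: all required cells visited; 6 ≤ 6 moves.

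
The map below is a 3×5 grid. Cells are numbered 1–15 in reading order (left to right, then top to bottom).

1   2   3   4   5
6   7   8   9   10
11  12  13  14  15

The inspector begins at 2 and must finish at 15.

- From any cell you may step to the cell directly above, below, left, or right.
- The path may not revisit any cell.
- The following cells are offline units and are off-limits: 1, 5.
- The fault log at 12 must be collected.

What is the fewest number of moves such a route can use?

Any route passes through 12 somewhere between 2 and 15. Summing Manhattan distances along the two legs (2 → 12 → 15) gives a lower bound of 2 + 3 = 5 moves.
A route of 5 moves achieves this: 2 → 7 → 12 → 13 → 14 → 15.
Since 5 matches the lower bound, it is optimal.

5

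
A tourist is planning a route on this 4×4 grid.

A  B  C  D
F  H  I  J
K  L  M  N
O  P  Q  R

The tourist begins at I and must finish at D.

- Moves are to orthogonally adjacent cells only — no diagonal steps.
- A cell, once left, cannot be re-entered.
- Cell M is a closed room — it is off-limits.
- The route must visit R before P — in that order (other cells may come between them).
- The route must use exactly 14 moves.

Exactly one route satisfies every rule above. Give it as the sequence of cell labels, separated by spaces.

I J N R Q P O K L H F A B C D

The waypoints must appear in the order R, P, with no cell reused.
Route from I: right to J, 2× down (reaching R), 3× left (reaching O), up to K, right to L, up to H, left to F, up to A, 3× right (reaching D) — 14 moves in all.
Check: order respected (R at step 3, P at step 5); 14 moves as required.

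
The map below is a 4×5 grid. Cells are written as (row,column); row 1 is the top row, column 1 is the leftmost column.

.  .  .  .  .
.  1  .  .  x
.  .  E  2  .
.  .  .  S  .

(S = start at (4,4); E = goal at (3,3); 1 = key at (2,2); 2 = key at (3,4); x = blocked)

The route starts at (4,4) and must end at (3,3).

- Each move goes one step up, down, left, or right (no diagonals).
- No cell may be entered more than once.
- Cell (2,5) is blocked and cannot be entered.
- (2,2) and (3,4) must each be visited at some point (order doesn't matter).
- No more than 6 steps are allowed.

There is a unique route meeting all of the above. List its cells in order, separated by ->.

(4,4) -> (3,4) -> (2,4) -> (2,3) -> (2,2) -> (3,2) -> (3,3)

Any route must reach (2,2) and (3,4) and still end at (3,3) within 6 moves, so the order of the required stops is forced.
Route from (4,4): up 2 to (2,4), left 2 to (2,2), down 1 to (3,2), right 1 to (3,3) — 6 moves in all.
Check: all required cells visited; 6 ≤ 6 moves.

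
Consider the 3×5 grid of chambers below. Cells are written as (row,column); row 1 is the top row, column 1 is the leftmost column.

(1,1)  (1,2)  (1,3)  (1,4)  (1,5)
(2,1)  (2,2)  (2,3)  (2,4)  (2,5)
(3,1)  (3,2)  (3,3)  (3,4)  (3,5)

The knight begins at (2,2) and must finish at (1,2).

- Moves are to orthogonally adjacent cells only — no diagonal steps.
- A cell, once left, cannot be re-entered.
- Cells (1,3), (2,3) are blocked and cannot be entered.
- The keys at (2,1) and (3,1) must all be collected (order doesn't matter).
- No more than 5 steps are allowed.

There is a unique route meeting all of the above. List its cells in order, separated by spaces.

(2,2) (3,2) (3,1) (2,1) (1,1) (1,2)

Any route must reach (2,1) and (3,1) and still end at (1,2) within 5 moves, so the order of the required stops is forced.
Route from (2,2): down to (3,2), left to (3,1), 2× up (reaching (1,1)), right to (1,2) — 5 moves in all.
Check: all required cells visited; 5 ≤ 5 moves.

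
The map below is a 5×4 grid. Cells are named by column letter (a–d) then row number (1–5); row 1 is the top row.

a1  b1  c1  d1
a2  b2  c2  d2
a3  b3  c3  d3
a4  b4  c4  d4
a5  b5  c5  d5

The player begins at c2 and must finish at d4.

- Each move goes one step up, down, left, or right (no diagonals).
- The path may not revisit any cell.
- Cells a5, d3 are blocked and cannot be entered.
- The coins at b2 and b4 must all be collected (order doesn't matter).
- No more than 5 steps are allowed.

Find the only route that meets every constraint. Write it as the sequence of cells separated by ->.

c2 -> b2 -> b3 -> b4 -> c4 -> d4

The 5-move cap with required stops at b2, b4 leaves no slack for detours.
Route from c2: left 1 to b2, down 2 to b4, right 2 to d4 — 5 moves in all.
Check: all required cells visited; 5 ≤ 5 moves.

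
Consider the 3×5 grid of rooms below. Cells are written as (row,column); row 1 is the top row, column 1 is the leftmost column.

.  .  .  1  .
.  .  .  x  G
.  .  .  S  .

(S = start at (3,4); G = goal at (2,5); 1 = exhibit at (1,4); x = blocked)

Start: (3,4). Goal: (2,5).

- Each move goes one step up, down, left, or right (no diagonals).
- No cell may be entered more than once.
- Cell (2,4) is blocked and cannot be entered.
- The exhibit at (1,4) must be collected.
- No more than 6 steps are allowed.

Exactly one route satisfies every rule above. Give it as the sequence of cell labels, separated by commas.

The budget equals the shortest possible length, so every move has to be on a shortest route through the required cells.
Route from (3,4): left to (3,3), 2× up (reaching (1,3)), 2× right (reaching (1,5)), down to (2,5) — 6 moves in all.
Check: all required cells visited; 6 ≤ 6 moves.

(3,4), (3,3), (2,3), (1,3), (1,4), (1,5), (2,5)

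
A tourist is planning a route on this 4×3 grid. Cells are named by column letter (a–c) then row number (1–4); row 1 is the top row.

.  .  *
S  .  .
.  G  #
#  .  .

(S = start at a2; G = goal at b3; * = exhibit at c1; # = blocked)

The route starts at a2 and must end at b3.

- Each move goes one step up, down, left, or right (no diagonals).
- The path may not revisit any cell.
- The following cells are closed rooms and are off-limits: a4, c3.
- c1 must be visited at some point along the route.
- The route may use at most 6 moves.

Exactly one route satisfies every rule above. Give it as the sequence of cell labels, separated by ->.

The 6-move cap with required stops at c1 leaves no slack for detours.
Route from a2: up to a1, 2× right (reaching c1), down to c2, left to b2, down to b3 — 6 moves in all.
Check: all required cells visited; 6 ≤ 6 moves.

a2 -> a1 -> b1 -> c1 -> c2 -> b2 -> b3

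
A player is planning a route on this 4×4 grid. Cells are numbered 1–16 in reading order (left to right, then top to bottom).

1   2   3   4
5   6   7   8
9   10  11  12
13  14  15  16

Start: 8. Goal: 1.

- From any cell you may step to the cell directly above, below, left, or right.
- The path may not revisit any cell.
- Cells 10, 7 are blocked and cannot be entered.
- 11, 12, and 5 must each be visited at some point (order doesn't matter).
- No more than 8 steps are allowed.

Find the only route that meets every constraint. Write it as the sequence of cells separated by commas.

The 8-move cap with required stops at 11, 12, 5 leaves no slack for detours.
Route from 8: down to 12, left to 11, down to 15, 2× left (reaching 13), 3× up (reaching 1) — 8 moves in all.
Check: all required cells visited; 8 ≤ 8 moves.

8, 12, 11, 15, 14, 13, 9, 5, 1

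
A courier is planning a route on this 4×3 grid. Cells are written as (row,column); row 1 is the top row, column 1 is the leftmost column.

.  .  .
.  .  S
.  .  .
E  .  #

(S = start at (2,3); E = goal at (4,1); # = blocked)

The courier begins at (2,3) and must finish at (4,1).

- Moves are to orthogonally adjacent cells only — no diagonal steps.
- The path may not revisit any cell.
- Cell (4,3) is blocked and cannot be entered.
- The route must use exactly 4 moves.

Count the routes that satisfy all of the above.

5

Need simple routes of exactly 4 moves from (2,3) to (4,1) (Manhattan distance 4, so 0 moves are spent on a detour and 0 undoing it).
Enumerating: (2,3) (3,3) (3,2) (4,2) (4,1) | (2,3) (3,3) (3,2) (3,1) (4,1) | (2,3) (2,2) (3,2) (4,2) (4,1) | (2,3) (2,2) (3,2) (3,1) (4,1) | (2,3) (2,2) (2,1) (3,1) (4,1).
That gives 5 routes.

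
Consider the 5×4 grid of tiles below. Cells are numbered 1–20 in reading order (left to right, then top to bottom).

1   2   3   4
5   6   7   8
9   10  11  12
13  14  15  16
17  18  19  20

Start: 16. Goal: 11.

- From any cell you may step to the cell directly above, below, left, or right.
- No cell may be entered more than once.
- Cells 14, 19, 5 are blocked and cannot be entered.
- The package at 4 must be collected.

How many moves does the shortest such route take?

Any route passes through 4 somewhere between 16 and 11. Summing Manhattan distances along the two legs (16 → 4 → 11) gives a lower bound of 3 + 3 = 6 moves.
A route of 6 moves achieves this: 16 → 12 → 8 → 4 → 3 → 7 → 11.
Since 6 matches the lower bound, it is optimal.

6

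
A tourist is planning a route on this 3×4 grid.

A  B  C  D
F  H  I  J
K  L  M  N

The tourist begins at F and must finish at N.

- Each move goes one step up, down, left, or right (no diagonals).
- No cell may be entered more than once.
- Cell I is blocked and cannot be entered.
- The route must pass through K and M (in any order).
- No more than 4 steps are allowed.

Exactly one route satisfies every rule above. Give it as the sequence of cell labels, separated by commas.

F, K, L, M, N

The budget equals the shortest possible length, so every move has to be on a shortest route through the required cells.
Route from F: down to K, 3× right (reaching N) — 4 moves in all.
Check: all required cells visited; 4 ≤ 4 moves.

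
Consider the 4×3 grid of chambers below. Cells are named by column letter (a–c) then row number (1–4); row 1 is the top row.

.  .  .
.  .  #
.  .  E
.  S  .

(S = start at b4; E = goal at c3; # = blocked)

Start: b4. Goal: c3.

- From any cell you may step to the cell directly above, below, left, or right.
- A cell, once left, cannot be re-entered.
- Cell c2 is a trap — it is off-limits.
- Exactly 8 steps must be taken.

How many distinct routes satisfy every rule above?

Need simple routes of exactly 8 moves from b4 to c3 (Manhattan distance 2, so 3 moves are spent on a detour and 3 undoing it).
Enumerating: b4 a4 a3 a2 a1 b1 b2 b3 c3.
That gives 1 route.

1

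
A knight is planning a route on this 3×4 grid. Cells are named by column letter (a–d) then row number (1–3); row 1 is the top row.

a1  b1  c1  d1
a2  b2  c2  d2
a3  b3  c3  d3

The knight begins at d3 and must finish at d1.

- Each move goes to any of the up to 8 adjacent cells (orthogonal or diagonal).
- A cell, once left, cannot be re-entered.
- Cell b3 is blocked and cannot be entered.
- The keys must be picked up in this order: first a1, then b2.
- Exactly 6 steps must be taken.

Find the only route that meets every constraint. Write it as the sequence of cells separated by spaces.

d3 c2 b1 a1 b2 c1 d1

The waypoints must appear in the order a1, b2, with no cell reused.
Route from d3: 2× up-left (reaching b1), left to a1, down-right to b2, up-right to c1, right to d1 — 6 moves in all.
Check: order respected (a1 at step 3, b2 at step 4); 6 moves as required.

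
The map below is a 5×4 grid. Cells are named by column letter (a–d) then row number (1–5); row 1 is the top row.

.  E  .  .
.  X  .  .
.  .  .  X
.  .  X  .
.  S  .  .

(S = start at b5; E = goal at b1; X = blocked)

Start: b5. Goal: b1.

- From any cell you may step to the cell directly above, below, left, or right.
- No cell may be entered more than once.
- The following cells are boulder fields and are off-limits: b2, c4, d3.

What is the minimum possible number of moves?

The Manhattan distance from b5 to b1 is |5−1| + |2−2| = 4, so at least 4 moves are needed.
That bound ignores the blocked cells. Measuring each leg by the fewest moves that actually steer around them (b5→b1: 6) raises the lower bound to 6.
A route of 6 moves exists: b5 → b4 → b3 → a3 → a2 → a1 → b1.
Since 6 matches that lower bound, it is optimal.

6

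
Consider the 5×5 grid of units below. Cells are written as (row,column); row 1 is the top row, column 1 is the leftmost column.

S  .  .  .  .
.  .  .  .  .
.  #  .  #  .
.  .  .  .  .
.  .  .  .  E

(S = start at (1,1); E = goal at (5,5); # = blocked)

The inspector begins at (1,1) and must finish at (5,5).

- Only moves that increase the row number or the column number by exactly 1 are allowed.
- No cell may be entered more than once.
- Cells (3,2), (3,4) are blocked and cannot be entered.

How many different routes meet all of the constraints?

A right/down-only route from (1,1) to (5,5) makes exactly 4 down-moves and 4 right-moves in some order.
With no other constraints that would be C(8,4) = 70 routes.
Subtract routes through each blocked cell (inclusion–exclusion for overlaps): − through (3,2): 30 − through (3,4): 30 + through (3,2)&(3,4): 9 → 19.
That gives 19 routes.

19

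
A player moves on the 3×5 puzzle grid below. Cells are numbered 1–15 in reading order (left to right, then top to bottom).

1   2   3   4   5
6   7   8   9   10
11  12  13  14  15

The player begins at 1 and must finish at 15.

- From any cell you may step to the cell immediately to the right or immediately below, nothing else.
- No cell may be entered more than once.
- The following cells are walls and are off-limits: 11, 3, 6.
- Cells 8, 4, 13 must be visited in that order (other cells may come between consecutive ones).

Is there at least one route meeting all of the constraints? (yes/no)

4 lies above 8, so going from 8 to 4 would need an upward move — but moves only go right/down, so 8 cannot be visited before 4.

no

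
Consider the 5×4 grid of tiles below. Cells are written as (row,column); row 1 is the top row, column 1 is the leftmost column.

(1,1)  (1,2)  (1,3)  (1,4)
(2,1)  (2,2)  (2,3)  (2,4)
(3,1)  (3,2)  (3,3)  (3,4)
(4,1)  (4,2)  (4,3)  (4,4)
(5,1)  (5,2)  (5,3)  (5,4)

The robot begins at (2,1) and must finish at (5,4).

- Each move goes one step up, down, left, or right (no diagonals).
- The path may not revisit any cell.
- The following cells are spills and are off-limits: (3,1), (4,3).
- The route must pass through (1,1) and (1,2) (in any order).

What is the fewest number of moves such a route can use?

8

Any route passes through (1,1) and (1,2) in some order between (2,1) and (5,4). Summing Manhattan distances along each leg and taking the cheapest ordering ((2,1) → (1,1) → (1,2) → (5,4)) gives a lower bound of 1 + 1 + 6 = 8 moves.
A route of 8 moves achieves this: (2,1) → (1,1) → (1,2) → (2,2) → (3,2) → (4,2) → (5,2) → (5,3) → (5,4).
Since 8 matches the lower bound, it is optimal.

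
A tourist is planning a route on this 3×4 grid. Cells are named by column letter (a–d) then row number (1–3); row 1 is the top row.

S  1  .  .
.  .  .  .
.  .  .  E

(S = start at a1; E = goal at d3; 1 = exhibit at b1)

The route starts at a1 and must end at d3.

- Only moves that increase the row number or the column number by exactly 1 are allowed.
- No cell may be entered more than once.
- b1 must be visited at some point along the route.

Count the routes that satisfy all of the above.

6

A right/down-only route from a1 to d3 makes exactly 2 down-moves and 3 right-moves in some order.
With no other constraints that would be C(5,2) = 10 routes.
Split at b1 and multiply the segment counts: a1→b1: 1; b1→d3: 6; product = 6.
That gives 6 routes.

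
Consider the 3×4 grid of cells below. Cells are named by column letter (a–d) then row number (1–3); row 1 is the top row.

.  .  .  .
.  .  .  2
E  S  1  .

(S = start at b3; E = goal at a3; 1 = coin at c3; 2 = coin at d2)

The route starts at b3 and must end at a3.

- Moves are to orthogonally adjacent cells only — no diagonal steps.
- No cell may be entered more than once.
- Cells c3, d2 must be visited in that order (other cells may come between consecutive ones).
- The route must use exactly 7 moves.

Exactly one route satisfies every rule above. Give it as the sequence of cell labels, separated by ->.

The waypoints must appear in the order c3, d2, with no cell reused.
Route from b3: 2× right (reaching d3), up to d2, 3× left (reaching a2), down to a3 — 7 moves in all.
Check: order respected (1 at step 1, 2 at step 3); 7 moves as required.

b3 -> c3 -> d3 -> d2 -> c2 -> b2 -> a2 -> a3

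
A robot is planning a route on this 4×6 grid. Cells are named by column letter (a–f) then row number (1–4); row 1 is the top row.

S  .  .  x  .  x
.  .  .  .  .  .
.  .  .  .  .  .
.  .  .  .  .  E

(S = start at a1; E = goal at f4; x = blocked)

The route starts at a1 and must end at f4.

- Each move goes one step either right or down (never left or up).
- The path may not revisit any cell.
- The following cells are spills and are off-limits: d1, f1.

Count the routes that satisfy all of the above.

46

A right/down-only route from a1 to f4 makes exactly 3 down-moves and 5 right-moves in some order.
With no other constraints that would be C(8,3) = 56 routes.
Subtract routes through each blocked cell (inclusion–exclusion for overlaps): − through d1: 10 − through f1: 1 + through d1&f1: 1 → 46.
That gives 46 routes.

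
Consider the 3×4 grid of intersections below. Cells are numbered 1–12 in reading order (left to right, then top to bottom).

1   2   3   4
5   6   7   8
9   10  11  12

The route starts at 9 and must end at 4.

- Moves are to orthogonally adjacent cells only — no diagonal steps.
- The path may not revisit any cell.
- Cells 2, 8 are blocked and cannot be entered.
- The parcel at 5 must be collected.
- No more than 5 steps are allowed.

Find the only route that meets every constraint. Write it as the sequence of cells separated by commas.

9, 5, 6, 7, 3, 4

The 5-move cap with required stops at 5 leaves no slack for detours.
Route from 9: up to 5, 2× right (reaching 7), up to 3, right to 4 — 5 moves in all.
Check: all required cells visited; 5 ≤ 5 moves.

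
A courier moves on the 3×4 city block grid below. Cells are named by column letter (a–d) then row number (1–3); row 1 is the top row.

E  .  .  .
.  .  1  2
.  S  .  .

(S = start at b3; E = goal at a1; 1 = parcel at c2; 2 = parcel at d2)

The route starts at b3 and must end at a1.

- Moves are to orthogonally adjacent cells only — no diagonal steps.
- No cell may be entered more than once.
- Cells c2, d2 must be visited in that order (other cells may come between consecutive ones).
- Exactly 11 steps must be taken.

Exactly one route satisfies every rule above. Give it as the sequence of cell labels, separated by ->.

The waypoints must appear in the order c2, d2, with no cell reused.
Route from b3: left 1 to a3, up 1 to a2, right 2 to c2, down 1 to c3, right 1 to d3, up 2 to d1, left 3 to a1 — 11 moves in all.
Check: order respected (1 at step 4, 2 at step 7); 11 moves as required.

b3 -> a3 -> a2 -> b2 -> c2 -> c3 -> d3 -> d2 -> d1 -> c1 -> b1 -> a1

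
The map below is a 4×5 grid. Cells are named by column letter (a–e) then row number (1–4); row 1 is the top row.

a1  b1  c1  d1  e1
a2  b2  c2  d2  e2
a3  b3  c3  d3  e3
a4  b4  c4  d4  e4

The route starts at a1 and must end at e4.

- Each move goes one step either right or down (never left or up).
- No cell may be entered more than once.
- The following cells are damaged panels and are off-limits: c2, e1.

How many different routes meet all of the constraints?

A right/down-only route from a1 to e4 makes exactly 3 down-moves and 4 right-moves in some order.
With no other constraints that would be C(7,3) = 35 routes.
Subtract routes through each blocked cell (inclusion–exclusion for overlaps): − through e1: 1 − through c2: 18 → 16.
That gives 16 routes.

16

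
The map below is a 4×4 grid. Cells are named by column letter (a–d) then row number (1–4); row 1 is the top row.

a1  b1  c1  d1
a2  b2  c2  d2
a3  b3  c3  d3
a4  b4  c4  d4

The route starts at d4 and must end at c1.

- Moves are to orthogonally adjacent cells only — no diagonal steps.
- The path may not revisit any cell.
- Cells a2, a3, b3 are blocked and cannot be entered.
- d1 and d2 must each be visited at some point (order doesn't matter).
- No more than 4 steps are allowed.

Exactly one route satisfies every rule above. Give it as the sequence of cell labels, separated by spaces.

d4 d3 d2 d1 c1

The 4-move cap with required stops at d1, d2 leaves no slack for detours.
Route from d4: up 3 to d1, left 1 to c1 — 4 moves in all.
Check: all required cells visited; 4 ≤ 4 moves.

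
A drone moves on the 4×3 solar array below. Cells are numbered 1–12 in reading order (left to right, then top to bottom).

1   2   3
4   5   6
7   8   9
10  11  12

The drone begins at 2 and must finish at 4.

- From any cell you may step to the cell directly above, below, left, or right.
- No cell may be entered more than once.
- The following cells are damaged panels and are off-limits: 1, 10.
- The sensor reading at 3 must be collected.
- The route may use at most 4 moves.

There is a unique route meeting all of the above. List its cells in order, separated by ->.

The budget equals the shortest possible length, so every move has to be on a shortest route through the required cells.
Route from 2: right 1 to 3, down 1 to 6, left 2 to 4 — 4 moves in all.
Check: all required cells visited; 4 ≤ 4 moves.

2 -> 3 -> 6 -> 5 -> 4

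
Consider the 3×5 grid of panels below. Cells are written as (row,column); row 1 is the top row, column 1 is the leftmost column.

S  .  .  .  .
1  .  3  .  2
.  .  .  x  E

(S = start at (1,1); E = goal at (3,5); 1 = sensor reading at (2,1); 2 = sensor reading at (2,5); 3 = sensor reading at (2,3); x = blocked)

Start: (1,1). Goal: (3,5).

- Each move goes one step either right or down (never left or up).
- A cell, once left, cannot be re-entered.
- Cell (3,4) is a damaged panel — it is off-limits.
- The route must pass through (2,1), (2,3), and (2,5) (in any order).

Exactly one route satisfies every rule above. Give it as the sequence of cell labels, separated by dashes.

Moves only go right or down, so the column and row indices never decrease.
Route from (1,1): down 1 to (2,1), right 4 to (2,5), down 1 to (3,5) — 6 moves in all.
Check: all required cells visited.

(1,1) - (2,1) - (2,2) - (2,3) - (2,4) - (2,5) - (3,5)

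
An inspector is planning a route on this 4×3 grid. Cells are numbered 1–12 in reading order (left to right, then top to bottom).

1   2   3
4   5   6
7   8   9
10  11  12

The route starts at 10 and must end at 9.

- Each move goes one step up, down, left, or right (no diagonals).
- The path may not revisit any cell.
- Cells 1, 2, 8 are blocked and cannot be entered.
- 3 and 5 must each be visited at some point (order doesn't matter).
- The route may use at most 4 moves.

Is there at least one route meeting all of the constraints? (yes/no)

3 must be visited but has only one open neighbour (6), and it is neither the start nor the goal — the route would have to enter and leave through 6, re-entering it.

no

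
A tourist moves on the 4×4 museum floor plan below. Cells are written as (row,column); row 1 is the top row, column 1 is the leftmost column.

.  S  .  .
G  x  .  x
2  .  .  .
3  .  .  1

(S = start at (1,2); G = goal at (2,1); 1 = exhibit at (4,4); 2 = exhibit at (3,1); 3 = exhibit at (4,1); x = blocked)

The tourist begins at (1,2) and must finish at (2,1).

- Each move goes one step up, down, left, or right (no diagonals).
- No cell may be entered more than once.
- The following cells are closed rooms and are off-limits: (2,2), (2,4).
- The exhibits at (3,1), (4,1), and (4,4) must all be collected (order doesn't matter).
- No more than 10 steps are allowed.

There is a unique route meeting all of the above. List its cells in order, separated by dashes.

(1,2) - (1,3) - (2,3) - (3,3) - (3,4) - (4,4) - (4,3) - (4,2) - (4,1) - (3,1) - (2,1)

Any route must reach (3,1), (4,1), and (4,4) and still end at (2,1) within 10 moves, so the order of the required stops is forced.
Route from (1,2): right to (1,3), 2× down (reaching (3,3)), right to (3,4), down to (4,4), 3× left (reaching (4,1)), 2× up (reaching (2,1)) — 10 moves in all.
Check: all required cells visited; 10 ≤ 10 moves.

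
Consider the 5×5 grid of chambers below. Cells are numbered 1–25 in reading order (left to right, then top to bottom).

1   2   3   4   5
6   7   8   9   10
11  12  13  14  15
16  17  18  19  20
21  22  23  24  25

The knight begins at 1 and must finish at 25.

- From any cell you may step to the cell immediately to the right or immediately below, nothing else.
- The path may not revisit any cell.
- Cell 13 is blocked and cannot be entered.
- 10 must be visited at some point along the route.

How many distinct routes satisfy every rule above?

A right/down-only route from 1 to 25 makes exactly 4 down-moves and 4 right-moves in some order.
With no other constraints that would be C(8,4) = 70 routes.
Split at 10 and multiply the segment counts (each segment already excludes blocked cells): 1→10: 5; 10→25: 1; product = 5.
That gives 5 routes.

5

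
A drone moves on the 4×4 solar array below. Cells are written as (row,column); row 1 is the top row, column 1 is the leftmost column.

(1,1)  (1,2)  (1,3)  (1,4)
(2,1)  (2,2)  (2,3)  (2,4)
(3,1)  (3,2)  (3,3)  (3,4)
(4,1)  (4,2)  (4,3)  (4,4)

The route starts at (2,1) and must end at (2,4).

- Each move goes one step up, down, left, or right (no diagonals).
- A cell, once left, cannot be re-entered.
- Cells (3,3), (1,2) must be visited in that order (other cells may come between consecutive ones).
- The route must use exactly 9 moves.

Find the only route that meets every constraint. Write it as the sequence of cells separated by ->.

(2,1) -> (3,1) -> (3,2) -> (3,3) -> (2,3) -> (2,2) -> (1,2) -> (1,3) -> (1,4) -> (2,4)

The waypoints must appear in the order (3,3), (1,2), with no cell reused.
Route from (2,1): down 1 to (3,1), right 2 to (3,3), up 1 to (2,3), left 1 to (2,2), up 1 to (1,2), right 2 to (1,4), down 1 to (2,4) — 9 moves in all.
Check: order respected ((3,3) at step 3, (1,2) at step 6); 9 moves as required.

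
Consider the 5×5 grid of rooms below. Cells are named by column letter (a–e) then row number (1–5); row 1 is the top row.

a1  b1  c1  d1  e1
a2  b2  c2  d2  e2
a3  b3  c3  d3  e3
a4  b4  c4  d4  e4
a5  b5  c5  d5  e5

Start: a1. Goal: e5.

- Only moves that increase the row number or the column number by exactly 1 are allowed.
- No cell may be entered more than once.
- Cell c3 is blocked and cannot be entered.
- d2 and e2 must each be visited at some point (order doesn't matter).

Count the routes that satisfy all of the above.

4

A right/down-only route from a1 to e5 makes exactly 4 down-moves and 4 right-moves in some order.
With no other constraints that would be C(8,4) = 70 routes.
A monotone route can only reach the required cells in the order d2, e2, so split there and multiply the segment counts (each segment already excludes blocked cells): a1→d2: 4; d2→e2: 1; e2→e5: 1; product = 4.
That gives 4 routes.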